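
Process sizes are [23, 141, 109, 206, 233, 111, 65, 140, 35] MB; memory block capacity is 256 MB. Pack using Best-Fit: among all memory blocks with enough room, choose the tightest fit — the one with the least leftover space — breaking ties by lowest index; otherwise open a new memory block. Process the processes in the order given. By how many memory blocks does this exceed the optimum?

0

Best-Fit: [23,141,65] [109,111,35] [206] [233] [140] → 5 memory blocks.
Total size 1063 MB; any packing needs at least ⌈1063/256⌉ = 5 memory blocks.
So 5 is already optimal.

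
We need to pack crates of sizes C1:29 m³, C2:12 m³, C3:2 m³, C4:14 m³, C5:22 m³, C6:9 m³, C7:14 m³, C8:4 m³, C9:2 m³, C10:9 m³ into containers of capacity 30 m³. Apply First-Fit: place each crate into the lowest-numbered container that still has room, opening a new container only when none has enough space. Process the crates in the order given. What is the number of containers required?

5

Put C1 (29 m³) in container 1; 1 m³ remain.
Put C2 (12 m³) in container 2; 18 m³ remain.
Put C3 (2 m³) in container 2; 16 m³ remain.
Put C4 (14 m³) in container 2; 2 m³ remain.
Put C5 (22 m³) in container 3; 8 m³ remain.
Put C6 (9 m³) in container 4; 21 m³ remain.
Put C7 (14 m³) in container 4; 7 m³ remain.
Put C8 (4 m³) in container 3; 4 m³ remain.
Put C9 (2 m³) in container 2; 0 m³ remain.
Put C10 (9 m³) in container 5; 21 m³ remain.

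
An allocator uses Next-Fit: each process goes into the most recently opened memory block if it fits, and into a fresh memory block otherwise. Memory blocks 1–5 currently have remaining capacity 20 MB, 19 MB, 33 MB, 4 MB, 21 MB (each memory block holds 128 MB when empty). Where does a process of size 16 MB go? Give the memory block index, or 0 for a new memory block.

Next-Fit only looks at memory block 5, which has 21 MB free.
16 MB fits there.

5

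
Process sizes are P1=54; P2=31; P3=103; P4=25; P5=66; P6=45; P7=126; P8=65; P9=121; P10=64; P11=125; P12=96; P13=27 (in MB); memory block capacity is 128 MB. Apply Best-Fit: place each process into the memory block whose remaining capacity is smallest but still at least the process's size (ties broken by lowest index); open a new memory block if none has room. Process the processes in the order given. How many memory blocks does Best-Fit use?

memory block 1: place P1 (54 MB), 74 MB left
memory block 1: place P2 (31 MB), 43 MB left
memory block 2: place P3 (103 MB), 25 MB left
memory block 2: place P4 (25 MB), 0 MB left
memory block 3: place P5 (66 MB), 62 MB left
memory block 3: place P6 (45 MB), 17 MB left
memory block 4: place P7 (126 MB), 2 MB left
memory block 5: place P8 (65 MB), 63 MB left
memory block 6: place P9 (121 MB), 7 MB left
memory block 7: place P10 (64 MB), 64 MB left
memory block 8: place P11 (125 MB), 3 MB left
memory block 9: place P12 (96 MB), 32 MB left
memory block 9: place P13 (27 MB), 5 MB left

9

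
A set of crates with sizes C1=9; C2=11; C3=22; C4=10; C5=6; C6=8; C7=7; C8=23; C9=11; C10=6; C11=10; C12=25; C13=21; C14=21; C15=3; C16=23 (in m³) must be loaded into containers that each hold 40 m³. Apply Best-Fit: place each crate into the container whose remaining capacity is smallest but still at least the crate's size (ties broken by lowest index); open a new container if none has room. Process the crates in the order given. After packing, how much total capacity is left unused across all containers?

C1 (9 m³) → container 1 (remaining 31 m³)
C2 (11 m³) → container 1 (remaining 20 m³)
C3 (22 m³) → container 2 (remaining 18 m³)
C4 (10 m³) → container 2 (remaining 8 m³)
C5 (6 m³) → container 2 (remaining 2 m³)
C6 (8 m³) → container 1 (remaining 12 m³)
C7 (7 m³) → container 1 (remaining 5 m³)
C8 (23 m³) → container 3 (remaining 17 m³)
C9 (11 m³) → container 3 (remaining 6 m³)
C10 (6 m³) → container 3 (remaining 0 m³)
C11 (10 m³) → container 4 (remaining 30 m³)
C12 (25 m³) → container 4 (remaining 5 m³)
C13 (21 m³) → container 5 (remaining 19 m³)
C14 (21 m³) → container 6 (remaining 19 m³)
C15 (3 m³) → container 1 (remaining 2 m³)
C16 (23 m³) → container 7 (remaining 17 m³)
7 containers × 40 m³ = 280 m³; used 216 m³; unused 64 m³.

64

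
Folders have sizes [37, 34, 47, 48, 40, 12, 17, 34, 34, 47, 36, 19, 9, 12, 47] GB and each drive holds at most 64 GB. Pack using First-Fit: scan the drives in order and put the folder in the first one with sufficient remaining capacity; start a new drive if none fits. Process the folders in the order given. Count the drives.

10

drive 1: place 37 GB, 27 GB left
drive 2: place 34 GB, 30 GB left
drive 3: place 47 GB, 17 GB left
drive 4: place 48 GB, 16 GB left
drive 5: place 40 GB, 24 GB left
drive 1: place 12 GB, 15 GB left
drive 2: place 17 GB, 13 GB left
drive 6: place 34 GB, 30 GB left
drive 7: place 34 GB, 30 GB left
drive 8: place 47 GB, 17 GB left
drive 9: place 36 GB, 28 GB left
drive 5: place 19 GB, 5 GB left
drive 1: place 9 GB, 6 GB left
drive 2: place 12 GB, 1 GB left
drive 10: place 47 GB, 17 GB left
Final drives: [37,12,9] [34,17,12] [47] [48] [40,19] [34] [34] [47] [36] [47].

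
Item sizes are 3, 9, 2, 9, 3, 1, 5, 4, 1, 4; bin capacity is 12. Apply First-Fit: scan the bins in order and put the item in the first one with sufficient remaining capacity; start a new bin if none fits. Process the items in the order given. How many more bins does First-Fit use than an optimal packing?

0

First-Fit: [3,9] [2,9,1] [3,5,4] [1,4] → 4 bins.
Total size 41; any packing needs at least ⌈41/12⌉ = 4 bins.
So 4 is already optimal.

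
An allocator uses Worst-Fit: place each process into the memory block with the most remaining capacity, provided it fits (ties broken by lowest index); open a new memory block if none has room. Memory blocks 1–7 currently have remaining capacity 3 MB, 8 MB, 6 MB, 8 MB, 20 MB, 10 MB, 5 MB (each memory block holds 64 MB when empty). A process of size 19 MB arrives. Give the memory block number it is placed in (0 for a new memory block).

Memory blocks with room: memory block 5 (20 MB).
Most room is memory block 5 with 20 MB free.

5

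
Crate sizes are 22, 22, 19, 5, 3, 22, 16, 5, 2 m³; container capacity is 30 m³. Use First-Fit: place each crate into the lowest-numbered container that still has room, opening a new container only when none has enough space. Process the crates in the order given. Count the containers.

5 containers

container 1: place 22 m³, 8 m³ left
container 2: place 22 m³, 8 m³ left
container 3: place 19 m³, 11 m³ left
container 1: place 5 m³, 3 m³ left
container 1: place 3 m³, 0 m³ left
container 4: place 22 m³, 8 m³ left
container 5: place 16 m³, 14 m³ left
container 2: place 5 m³, 3 m³ left
container 2: place 2 m³, 1 m³ left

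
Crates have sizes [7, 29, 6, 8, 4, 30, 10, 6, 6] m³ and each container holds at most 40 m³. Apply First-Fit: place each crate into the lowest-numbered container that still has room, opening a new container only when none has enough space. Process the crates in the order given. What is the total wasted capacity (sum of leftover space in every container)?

14

container 1: place 7 m³, 33 m³ left
container 1: place 29 m³, 4 m³ left
container 2: place 6 m³, 34 m³ left
container 2: place 8 m³, 26 m³ left
container 1: place 4 m³, 0 m³ left
container 3: place 30 m³, 10 m³ left
container 2: place 10 m³, 16 m³ left
container 2: place 6 m³, 10 m³ left
container 2: place 6 m³, 4 m³ left
3 containers × 40 m³ = 120 m³; used 106 m³; unused 14 m³.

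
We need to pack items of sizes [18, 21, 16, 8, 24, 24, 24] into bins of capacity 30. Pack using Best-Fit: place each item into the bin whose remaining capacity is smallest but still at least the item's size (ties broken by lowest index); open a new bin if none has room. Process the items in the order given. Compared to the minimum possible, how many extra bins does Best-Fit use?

0

Best-Fit: [18] [21,8] [16] [24] [24] [24] → 6 bins.
6 items exceed 15 (half the capacity), and no two of those can share a bin, so at least 6 bins are needed.
So 6 is already optimal.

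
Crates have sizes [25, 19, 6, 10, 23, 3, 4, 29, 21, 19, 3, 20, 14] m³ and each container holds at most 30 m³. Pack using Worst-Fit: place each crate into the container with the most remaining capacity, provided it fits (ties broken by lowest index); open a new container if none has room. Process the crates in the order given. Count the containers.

9

25 m³ → container 1 (remaining 5 m³)
19 m³ → container 2 (remaining 11 m³)
6 m³ → container 2 (remaining 5 m³)
10 m³ → container 3 (remaining 20 m³)
23 m³ → container 4 (remaining 7 m³)
3 m³ → container 3 (remaining 17 m³)
4 m³ → container 3 (remaining 13 m³)
29 m³ → container 5 (remaining 1 m³)
21 m³ → container 6 (remaining 9 m³)
19 m³ → container 7 (remaining 11 m³)
3 m³ → container 3 (remaining 10 m³)
20 m³ → container 8 (remaining 10 m³)
14 m³ → container 9 (remaining 16 m³)
Final containers: [25] [19,6] [10,3,4,3] [23] [29] [21] [19] [20] [14].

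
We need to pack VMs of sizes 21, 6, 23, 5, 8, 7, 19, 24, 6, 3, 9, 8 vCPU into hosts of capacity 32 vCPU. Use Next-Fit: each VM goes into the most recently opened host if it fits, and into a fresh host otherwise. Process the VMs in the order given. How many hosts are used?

host 1: place 21 vCPU, 11 vCPU left
host 1: place 6 vCPU, 5 vCPU left
host 2: place 23 vCPU, 9 vCPU left
host 2: place 5 vCPU, 4 vCPU left
host 3: place 8 vCPU, 24 vCPU left
host 3: place 7 vCPU, 17 vCPU left
host 4: place 19 vCPU, 13 vCPU left
host 5: place 24 vCPU, 8 vCPU left
host 5: place 6 vCPU, 2 vCPU left
host 6: place 3 vCPU, 29 vCPU left
host 6: place 9 vCPU, 20 vCPU left
host 6: place 8 vCPU, 12 vCPU left
Final hosts: [21,6] [23,5] [8,7] [19] [24,6] [3,9,8].

6 hosts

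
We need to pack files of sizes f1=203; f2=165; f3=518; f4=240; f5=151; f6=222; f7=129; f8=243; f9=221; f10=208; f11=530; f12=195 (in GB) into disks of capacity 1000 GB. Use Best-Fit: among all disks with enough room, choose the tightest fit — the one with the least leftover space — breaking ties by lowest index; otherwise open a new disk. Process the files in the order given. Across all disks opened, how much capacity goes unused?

Put f1 (203 GB) in disk 1; 797 GB remain.
Put f2 (165 GB) in disk 1; 632 GB remain.
Put f3 (518 GB) in disk 1; 114 GB remain.
Put f4 (240 GB) in disk 2; 760 GB remain.
Put f5 (151 GB) in disk 2; 609 GB remain.
Put f6 (222 GB) in disk 2; 387 GB remain.
Put f7 (129 GB) in disk 2; 258 GB remain.
Put f8 (243 GB) in disk 2; 15 GB remain.
Put f9 (221 GB) in disk 3; 779 GB remain.
Put f10 (208 GB) in disk 3; 571 GB remain.
Put f11 (530 GB) in disk 3; 41 GB remain.
Put f12 (195 GB) in disk 4; 805 GB remain.
4 disks × 1000 GB = 4000 GB; used 3025 GB; unused 975 GB.

975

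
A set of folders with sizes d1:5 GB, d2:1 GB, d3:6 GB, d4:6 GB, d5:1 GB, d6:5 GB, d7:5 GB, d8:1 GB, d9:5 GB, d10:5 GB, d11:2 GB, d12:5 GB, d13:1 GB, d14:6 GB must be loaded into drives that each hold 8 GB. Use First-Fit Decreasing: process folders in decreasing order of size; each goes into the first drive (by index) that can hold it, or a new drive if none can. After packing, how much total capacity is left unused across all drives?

18

Sorted descending: 6, 6, 6, 5, 5, 5, 5, 5, 5, 2, 1, 1, 1, 1.
drive 1: place 6 GB, 2 GB left
drive 2: place 6 GB, 2 GB left
drive 3: place 6 GB, 2 GB left
drive 4: place 5 GB, 3 GB left
drive 5: place 5 GB, 3 GB left
drive 6: place 5 GB, 3 GB left
drive 7: place 5 GB, 3 GB left
drive 8: place 5 GB, 3 GB left
drive 9: place 5 GB, 3 GB left
drive 1: place 2 GB, 0 GB left
drive 2: place 1 GB, 1 GB left
drive 2: place 1 GB, 0 GB left
drive 3: place 1 GB, 1 GB left
drive 3: place 1 GB, 0 GB left
9 drives × 8 GB = 72 GB; used 54 GB; unused 18 GB.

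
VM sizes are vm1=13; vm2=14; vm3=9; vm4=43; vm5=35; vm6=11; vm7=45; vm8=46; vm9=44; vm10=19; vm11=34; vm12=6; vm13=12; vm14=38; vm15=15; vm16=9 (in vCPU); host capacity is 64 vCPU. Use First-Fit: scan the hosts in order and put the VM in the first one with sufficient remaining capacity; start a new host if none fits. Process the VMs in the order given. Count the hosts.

8

host 1: place vm1 (13 vCPU), 51 vCPU left
host 1: place vm2 (14 vCPU), 37 vCPU left
host 1: place vm3 (9 vCPU), 28 vCPU left
host 2: place vm4 (43 vCPU), 21 vCPU left
host 3: place vm5 (35 vCPU), 29 vCPU left
host 1: place vm6 (11 vCPU), 17 vCPU left
host 4: place vm7 (45 vCPU), 19 vCPU left
host 5: place vm8 (46 vCPU), 18 vCPU left
host 6: place vm9 (44 vCPU), 20 vCPU left
host 2: place vm10 (19 vCPU), 2 vCPU left
host 7: place vm11 (34 vCPU), 30 vCPU left
host 1: place vm12 (6 vCPU), 11 vCPU left
host 3: place vm13 (12 vCPU), 17 vCPU left
host 8: place vm14 (38 vCPU), 26 vCPU left
host 3: place vm15 (15 vCPU), 2 vCPU left
host 1: place vm16 (9 vCPU), 2 vCPU left
Final hosts: [13,14,9,11,6,9] [43,19] [35,12,15] [45] [46] [44] [34] [38].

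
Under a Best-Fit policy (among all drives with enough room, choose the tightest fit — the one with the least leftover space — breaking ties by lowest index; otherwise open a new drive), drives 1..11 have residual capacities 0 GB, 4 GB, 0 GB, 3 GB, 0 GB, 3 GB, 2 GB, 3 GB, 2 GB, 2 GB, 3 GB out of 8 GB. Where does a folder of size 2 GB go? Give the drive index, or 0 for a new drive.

Drives with room: drive 2 (4 GB), drive 4 (3 GB), drive 6 (3 GB), drive 7 (2 GB), drive 8 (3 GB), drive 9 (2 GB), drive 10 (2 GB), drive 11 (3 GB).
Tightest fit is drive 7 with 2 GB free.

7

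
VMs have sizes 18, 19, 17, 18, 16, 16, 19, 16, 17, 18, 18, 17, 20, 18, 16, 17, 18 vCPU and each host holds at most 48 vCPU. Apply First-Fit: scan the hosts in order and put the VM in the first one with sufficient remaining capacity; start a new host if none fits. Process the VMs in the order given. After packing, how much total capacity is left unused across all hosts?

host 1: place 18 vCPU, 30 vCPU left
host 1: place 19 vCPU, 11 vCPU left
host 2: place 17 vCPU, 31 vCPU left
host 2: place 18 vCPU, 13 vCPU left
host 3: place 16 vCPU, 32 vCPU left
host 3: place 16 vCPU, 16 vCPU left
host 4: place 19 vCPU, 29 vCPU left
host 3: place 16 vCPU, 0 vCPU left
host 4: place 17 vCPU, 12 vCPU left
host 5: place 18 vCPU, 30 vCPU left
host 5: place 18 vCPU, 12 vCPU left
host 6: place 17 vCPU, 31 vCPU left
host 6: place 20 vCPU, 11 vCPU left
host 7: place 18 vCPU, 30 vCPU left
host 7: place 16 vCPU, 14 vCPU left
host 8: place 17 vCPU, 31 vCPU left
host 8: place 18 vCPU, 13 vCPU left
8 hosts × 48 vCPU = 384 vCPU; used 298 vCPU; unused 86 vCPU.

86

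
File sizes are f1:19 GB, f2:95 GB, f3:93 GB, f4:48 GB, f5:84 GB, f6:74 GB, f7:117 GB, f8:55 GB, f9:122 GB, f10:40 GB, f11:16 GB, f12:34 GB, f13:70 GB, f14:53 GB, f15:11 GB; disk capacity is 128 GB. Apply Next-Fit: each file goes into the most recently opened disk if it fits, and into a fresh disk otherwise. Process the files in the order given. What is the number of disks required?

disk 1: place f1 (19 GB), 109 GB left
disk 1: place f2 (95 GB), 14 GB left
disk 2: place f3 (93 GB), 35 GB left
disk 3: place f4 (48 GB), 80 GB left
disk 4: place f5 (84 GB), 44 GB left
disk 5: place f6 (74 GB), 54 GB left
disk 6: place f7 (117 GB), 11 GB left
disk 7: place f8 (55 GB), 73 GB left
disk 8: place f9 (122 GB), 6 GB left
disk 9: place f10 (40 GB), 88 GB left
disk 9: place f11 (16 GB), 72 GB left
disk 9: place f12 (34 GB), 38 GB left
disk 10: place f13 (70 GB), 58 GB left
disk 10: place f14 (53 GB), 5 GB left
disk 11: place f15 (11 GB), 117 GB left

11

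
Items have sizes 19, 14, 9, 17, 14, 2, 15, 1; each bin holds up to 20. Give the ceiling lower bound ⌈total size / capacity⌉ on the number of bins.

Total size = 19 + 14 + 9 + 17 + 14 + 2 + 15 + 1 = 91.
⌈91 / 20⌉ = 5.

5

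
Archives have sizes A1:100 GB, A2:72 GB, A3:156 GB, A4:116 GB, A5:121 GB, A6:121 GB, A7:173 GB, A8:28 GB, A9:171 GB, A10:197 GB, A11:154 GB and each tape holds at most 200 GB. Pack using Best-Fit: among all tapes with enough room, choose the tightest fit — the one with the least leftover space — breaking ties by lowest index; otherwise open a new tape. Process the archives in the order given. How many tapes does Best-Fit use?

9

A1 (100 GB) → tape 1 (remaining 100 GB)
A2 (72 GB) → tape 1 (remaining 28 GB)
A3 (156 GB) → tape 2 (remaining 44 GB)
A4 (116 GB) → tape 3 (remaining 84 GB)
A5 (121 GB) → tape 4 (remaining 79 GB)
A6 (121 GB) → tape 5 (remaining 79 GB)
A7 (173 GB) → tape 6 (remaining 27 GB)
A8 (28 GB) → tape 1 (remaining 0 GB)
A9 (171 GB) → tape 7 (remaining 29 GB)
A10 (197 GB) → tape 8 (remaining 3 GB)
A11 (154 GB) → tape 9 (remaining 46 GB)
Final tapes: [100,72,28] [156] [116] [121] [121] [173] [171] [197] [154].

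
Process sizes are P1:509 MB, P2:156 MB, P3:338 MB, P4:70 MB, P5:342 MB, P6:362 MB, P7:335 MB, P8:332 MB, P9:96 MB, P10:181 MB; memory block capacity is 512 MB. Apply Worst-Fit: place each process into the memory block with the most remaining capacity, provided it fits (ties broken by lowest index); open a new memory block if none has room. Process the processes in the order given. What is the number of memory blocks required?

7

Put P1 (509 MB) in memory block 1; 3 MB remain.
Put P2 (156 MB) in memory block 2; 356 MB remain.
Put P3 (338 MB) in memory block 2; 18 MB remain.
Put P4 (70 MB) in memory block 3; 442 MB remain.
Put P5 (342 MB) in memory block 3; 100 MB remain.
Put P6 (362 MB) in memory block 4; 150 MB remain.
Put P7 (335 MB) in memory block 5; 177 MB remain.
Put P8 (332 MB) in memory block 6; 180 MB remain.
Put P9 (96 MB) in memory block 6; 84 MB remain.
Put P10 (181 MB) in memory block 7; 331 MB remain.
Final memory blocks: [509] [156,338] [70,342] [362] [335] [332,96] [181].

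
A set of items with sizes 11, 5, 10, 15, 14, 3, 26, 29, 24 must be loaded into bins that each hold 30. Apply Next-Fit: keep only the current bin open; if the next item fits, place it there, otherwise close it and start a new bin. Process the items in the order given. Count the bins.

5 bins

Put 11 in bin 1; 19 remain.
Put 5 in bin 1; 14 remain.
Put 10 in bin 1; 4 remain.
Put 15 in bin 2; 15 remain.
Put 14 in bin 2; 1 remain.
Put 3 in bin 3; 27 remain.
Put 26 in bin 3; 1 remain.
Put 29 in bin 4; 1 remain.
Put 24 in bin 5; 6 remain.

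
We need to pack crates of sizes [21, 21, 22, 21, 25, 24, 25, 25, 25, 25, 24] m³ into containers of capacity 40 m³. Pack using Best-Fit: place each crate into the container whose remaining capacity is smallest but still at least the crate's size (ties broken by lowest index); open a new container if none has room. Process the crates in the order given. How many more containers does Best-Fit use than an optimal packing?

Best-Fit: [21] [21] [22] [21] [25] [24] [25] [25] [25] [25] [24] → 11 containers.
11 crates exceed 20 m³ (half the capacity), and no two of those can share a container, so at least 11 containers are needed.
So 11 is already optimal.

0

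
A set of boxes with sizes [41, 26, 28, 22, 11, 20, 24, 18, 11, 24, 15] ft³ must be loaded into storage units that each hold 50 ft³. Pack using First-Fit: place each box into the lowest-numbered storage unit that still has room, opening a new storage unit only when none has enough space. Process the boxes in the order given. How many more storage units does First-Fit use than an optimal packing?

First-Fit: [41] [26,22] [28,11,11] [20,24] [18,24] [15] → 6 storage units.
Total size 240 ft³; any packing needs at least ⌈240/50⌉ = 5 storage units.
An optimal packing achieves that bound: [41] [28,22] [26,24] [24,15,11] [20,18,11] → 5 storage units.
Excess: 6 − 5 = 1.

1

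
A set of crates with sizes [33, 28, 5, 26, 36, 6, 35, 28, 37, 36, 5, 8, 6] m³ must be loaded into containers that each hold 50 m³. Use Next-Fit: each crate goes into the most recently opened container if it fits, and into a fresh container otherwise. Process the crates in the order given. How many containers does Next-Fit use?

9

Put 33 m³ in container 1; 17 m³ remain.
Put 28 m³ in container 2; 22 m³ remain.
Put 5 m³ in container 2; 17 m³ remain.
Put 26 m³ in container 3; 24 m³ remain.
Put 36 m³ in container 4; 14 m³ remain.
Put 6 m³ in container 4; 8 m³ remain.
Put 35 m³ in container 5; 15 m³ remain.
Put 28 m³ in container 6; 22 m³ remain.
Put 37 m³ in container 7; 13 m³ remain.
Put 36 m³ in container 8; 14 m³ remain.
Put 5 m³ in container 8; 9 m³ remain.
Put 8 m³ in container 8; 1 m³ remain.
Put 6 m³ in container 9; 44 m³ remain.
Final containers: [33] [28,5] [26] [36,6] [35] [28] [37] [36,5,8] [6].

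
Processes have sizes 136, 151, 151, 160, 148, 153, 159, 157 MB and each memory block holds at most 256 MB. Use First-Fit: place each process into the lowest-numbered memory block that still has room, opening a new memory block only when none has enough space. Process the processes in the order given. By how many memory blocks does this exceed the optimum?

First-Fit: [136] [151] [151] [160] [148] [153] [159] [157] → 8 memory blocks.
8 processes exceed 128 MB (half the capacity), and no two of those can share a memory block, so at least 8 memory blocks are needed.
So 8 is already optimal.

0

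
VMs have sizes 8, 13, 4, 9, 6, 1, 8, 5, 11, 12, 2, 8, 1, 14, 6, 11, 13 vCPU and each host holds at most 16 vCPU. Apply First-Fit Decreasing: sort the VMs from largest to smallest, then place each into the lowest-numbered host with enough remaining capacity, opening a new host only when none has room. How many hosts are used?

Sorted descending: 14, 13, 13, 12, 11, 11, 9, 8, 8, 8, 6, 6, 5, 4, 2, 1, 1.
Put 14 vCPU in host 1; 2 vCPU remain.
Put 13 vCPU in host 2; 3 vCPU remain.
Put 13 vCPU in host 3; 3 vCPU remain.
Put 12 vCPU in host 4; 4 vCPU remain.
Put 11 vCPU in host 5; 5 vCPU remain.
Put 11 vCPU in host 6; 5 vCPU remain.
Put 9 vCPU in host 7; 7 vCPU remain.
Put 8 vCPU in host 8; 8 vCPU remain.
Put 8 vCPU in host 8; 0 vCPU remain.
Put 8 vCPU in host 9; 8 vCPU remain.
Put 6 vCPU in host 7; 1 vCPU remain.
Put 6 vCPU in host 9; 2 vCPU remain.
Put 5 vCPU in host 5; 0 vCPU remain.
Put 4 vCPU in host 4; 0 vCPU remain.
Put 2 vCPU in host 1; 0 vCPU remain.
Put 1 vCPU in host 2; 2 vCPU remain.
Put 1 vCPU in host 2; 1 vCPU remain.
Final hosts: [14,2] [13,1,1] [13] [12,4] [11,5] [11] [9,6] [8,8] [8,6].

9 hosts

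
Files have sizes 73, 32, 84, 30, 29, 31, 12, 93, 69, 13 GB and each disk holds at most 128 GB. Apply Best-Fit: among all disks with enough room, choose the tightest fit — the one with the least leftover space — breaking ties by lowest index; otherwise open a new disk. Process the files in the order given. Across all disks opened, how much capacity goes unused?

Put 73 GB in disk 1; 55 GB remain.
Put 32 GB in disk 1; 23 GB remain.
Put 84 GB in disk 2; 44 GB remain.
Put 30 GB in disk 2; 14 GB remain.
Put 29 GB in disk 3; 99 GB remain.
Put 31 GB in disk 3; 68 GB remain.
Put 12 GB in disk 2; 2 GB remain.
Put 93 GB in disk 4; 35 GB remain.
Put 69 GB in disk 5; 59 GB remain.
Put 13 GB in disk 1; 10 GB remain.
5 disks × 128 GB = 640 GB; used 466 GB; unused 174 GB.

174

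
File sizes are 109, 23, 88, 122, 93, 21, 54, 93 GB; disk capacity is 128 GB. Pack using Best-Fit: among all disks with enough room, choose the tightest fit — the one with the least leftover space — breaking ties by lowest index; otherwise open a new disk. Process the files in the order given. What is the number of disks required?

6 disks

109 GB → disk 1 (remaining 19 GB)
23 GB → disk 2 (remaining 105 GB)
88 GB → disk 2 (remaining 17 GB)
122 GB → disk 3 (remaining 6 GB)
93 GB → disk 4 (remaining 35 GB)
21 GB → disk 4 (remaining 14 GB)
54 GB → disk 5 (remaining 74 GB)
93 GB → disk 6 (remaining 35 GB)
Final disks: [109] [23,88] [122] [93,21] [54] [93].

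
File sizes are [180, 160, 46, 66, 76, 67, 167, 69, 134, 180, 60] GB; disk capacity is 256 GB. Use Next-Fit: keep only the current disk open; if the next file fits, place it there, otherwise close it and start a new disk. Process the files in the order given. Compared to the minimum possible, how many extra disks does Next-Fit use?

1

Next-Fit: [180] [160,46] [66,76,67] [167,69] [134] [180,60] → 6 disks.
Total size 1205 GB; any packing needs at least ⌈1205/256⌉ = 5 disks.
An optimal packing achieves that bound: [180,76] [180,69] [167,67] [160,66] [134,60,46] → 5 disks.
Excess: 6 − 5 = 1.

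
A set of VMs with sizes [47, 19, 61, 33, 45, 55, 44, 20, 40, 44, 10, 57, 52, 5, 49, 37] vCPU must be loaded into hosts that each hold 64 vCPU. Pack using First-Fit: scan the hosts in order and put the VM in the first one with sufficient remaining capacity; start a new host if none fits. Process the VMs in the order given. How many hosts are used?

47 vCPU → host 1 (remaining 17 vCPU)
19 vCPU → host 2 (remaining 45 vCPU)
61 vCPU → host 3 (remaining 3 vCPU)
33 vCPU → host 2 (remaining 12 vCPU)
45 vCPU → host 4 (remaining 19 vCPU)
55 vCPU → host 5 (remaining 9 vCPU)
44 vCPU → host 6 (remaining 20 vCPU)
20 vCPU → host 6 (remaining 0 vCPU)
40 vCPU → host 7 (remaining 24 vCPU)
44 vCPU → host 8 (remaining 20 vCPU)
10 vCPU → host 1 (remaining 7 vCPU)
57 vCPU → host 9 (remaining 7 vCPU)
52 vCPU → host 10 (remaining 12 vCPU)
5 vCPU → host 1 (remaining 2 vCPU)
49 vCPU → host 11 (remaining 15 vCPU)
37 vCPU → host 12 (remaining 27 vCPU)
Final hosts: [47,10,5] [19,33] [61] [45] [55] [44,20] [40] [44] [57] [52] [49] [37].

12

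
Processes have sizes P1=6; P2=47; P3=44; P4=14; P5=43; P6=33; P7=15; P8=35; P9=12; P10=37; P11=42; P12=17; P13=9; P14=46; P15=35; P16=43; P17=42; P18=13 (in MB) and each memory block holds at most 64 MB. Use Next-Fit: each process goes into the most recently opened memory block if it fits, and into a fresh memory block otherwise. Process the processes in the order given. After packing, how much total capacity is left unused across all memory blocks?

memory block 1: place P1 (6 MB), 58 MB left
memory block 1: place P2 (47 MB), 11 MB left
memory block 2: place P3 (44 MB), 20 MB left
memory block 2: place P4 (14 MB), 6 MB left
memory block 3: place P5 (43 MB), 21 MB left
memory block 4: place P6 (33 MB), 31 MB left
memory block 4: place P7 (15 MB), 16 MB left
memory block 5: place P8 (35 MB), 29 MB left
memory block 5: place P9 (12 MB), 17 MB left
memory block 6: place P10 (37 MB), 27 MB left
memory block 7: place P11 (42 MB), 22 MB left
memory block 7: place P12 (17 MB), 5 MB left
memory block 8: place P13 (9 MB), 55 MB left
memory block 8: place P14 (46 MB), 9 MB left
memory block 9: place P15 (35 MB), 29 MB left
memory block 10: place P16 (43 MB), 21 MB left
memory block 11: place P17 (42 MB), 22 MB left
memory block 11: place P18 (13 MB), 9 MB left
11 memory blocks × 64 MB = 704 MB; used 533 MB; unused 171 MB.

171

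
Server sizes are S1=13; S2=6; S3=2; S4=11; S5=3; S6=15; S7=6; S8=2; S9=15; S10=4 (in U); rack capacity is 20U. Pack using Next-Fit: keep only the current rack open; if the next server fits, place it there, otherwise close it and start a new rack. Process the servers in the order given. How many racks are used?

5

rack 1: place S1 (13U), 7U left
rack 1: place S2 (6U), 1U left
rack 2: place S3 (2U), 18U left
rack 2: place S4 (11U), 7U left
rack 2: place S5 (3U), 4U left
rack 3: place S6 (15U), 5U left
rack 4: place S7 (6U), 14U left
rack 4: place S8 (2U), 12U left
rack 5: place S9 (15U), 5U left
rack 5: place S10 (4U), 1U left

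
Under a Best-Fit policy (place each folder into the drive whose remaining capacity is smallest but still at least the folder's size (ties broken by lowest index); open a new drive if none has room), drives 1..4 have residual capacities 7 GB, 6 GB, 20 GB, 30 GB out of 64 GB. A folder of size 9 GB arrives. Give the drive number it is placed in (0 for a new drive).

3

Drives with room: drive 3 (20 GB), drive 4 (30 GB).
Tightest fit is drive 3 with 20 GB free.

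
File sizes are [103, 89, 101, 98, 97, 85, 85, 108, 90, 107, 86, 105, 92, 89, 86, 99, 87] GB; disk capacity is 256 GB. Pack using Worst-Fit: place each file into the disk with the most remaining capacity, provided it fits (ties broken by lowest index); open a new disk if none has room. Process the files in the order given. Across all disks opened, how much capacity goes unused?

697

Put 103 GB in disk 1; 153 GB remain.
Put 89 GB in disk 1; 64 GB remain.
Put 101 GB in disk 2; 155 GB remain.
Put 98 GB in disk 2; 57 GB remain.
Put 97 GB in disk 3; 159 GB remain.
Put 85 GB in disk 3; 74 GB remain.
Put 85 GB in disk 4; 171 GB remain.
Put 108 GB in disk 4; 63 GB remain.
Put 90 GB in disk 5; 166 GB remain.
Put 107 GB in disk 5; 59 GB remain.
Put 86 GB in disk 6; 170 GB remain.
Put 105 GB in disk 6; 65 GB remain.
Put 92 GB in disk 7; 164 GB remain.
Put 89 GB in disk 7; 75 GB remain.
Put 86 GB in disk 8; 170 GB remain.
Put 99 GB in disk 8; 71 GB remain.
Put 87 GB in disk 9; 169 GB remain.
9 disks × 256 GB = 2304 GB; used 1607 GB; unused 697 GB.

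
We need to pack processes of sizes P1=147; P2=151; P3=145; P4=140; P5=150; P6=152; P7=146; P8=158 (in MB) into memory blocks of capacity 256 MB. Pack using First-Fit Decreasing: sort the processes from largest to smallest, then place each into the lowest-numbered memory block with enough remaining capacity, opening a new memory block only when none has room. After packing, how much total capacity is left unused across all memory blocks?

859

Sorted descending: 158, 152, 151, 150, 147, 146, 145, 140.
158 MB → memory block 1 (remaining 98 MB)
152 MB → memory block 2 (remaining 104 MB)
151 MB → memory block 3 (remaining 105 MB)
150 MB → memory block 4 (remaining 106 MB)
147 MB → memory block 5 (remaining 109 MB)
146 MB → memory block 6 (remaining 110 MB)
145 MB → memory block 7 (remaining 111 MB)
140 MB → memory block 8 (remaining 116 MB)
8 memory blocks × 256 MB = 2048 MB; used 1189 MB; unused 859 MB.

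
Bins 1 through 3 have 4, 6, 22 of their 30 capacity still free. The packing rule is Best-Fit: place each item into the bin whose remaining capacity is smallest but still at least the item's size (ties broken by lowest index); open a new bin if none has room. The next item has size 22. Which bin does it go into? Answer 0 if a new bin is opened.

Bins with room: bin 3 (22).
Tightest fit is bin 3 with 22 free.

3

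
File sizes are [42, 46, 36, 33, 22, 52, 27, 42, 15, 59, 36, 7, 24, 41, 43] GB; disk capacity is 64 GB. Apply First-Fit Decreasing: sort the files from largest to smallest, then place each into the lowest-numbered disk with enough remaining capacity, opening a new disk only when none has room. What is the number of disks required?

Sorted descending: 59, 52, 46, 43, 42, 42, 41, 36, 36, 33, 27, 24, 22, 15, 7.
disk 1: place 59 GB, 5 GB left
disk 2: place 52 GB, 12 GB left
disk 3: place 46 GB, 18 GB left
disk 4: place 43 GB, 21 GB left
disk 5: place 42 GB, 22 GB left
disk 6: place 42 GB, 22 GB left
disk 7: place 41 GB, 23 GB left
disk 8: place 36 GB, 28 GB left
disk 9: place 36 GB, 28 GB left
disk 10: place 33 GB, 31 GB left
disk 8: place 27 GB, 1 GB left
disk 9: place 24 GB, 4 GB left
disk 5: place 22 GB, 0 GB left
disk 3: place 15 GB, 3 GB left
disk 2: place 7 GB, 5 GB left

10 disks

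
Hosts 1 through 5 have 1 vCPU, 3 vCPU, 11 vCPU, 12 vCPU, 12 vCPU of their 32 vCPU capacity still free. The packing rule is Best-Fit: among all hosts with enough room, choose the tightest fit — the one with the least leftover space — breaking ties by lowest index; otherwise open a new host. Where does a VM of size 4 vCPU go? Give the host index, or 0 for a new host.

Hosts with room: host 3 (11 vCPU), host 4 (12 vCPU), host 5 (12 vCPU).
Tightest fit is host 3 with 11 vCPU free.

3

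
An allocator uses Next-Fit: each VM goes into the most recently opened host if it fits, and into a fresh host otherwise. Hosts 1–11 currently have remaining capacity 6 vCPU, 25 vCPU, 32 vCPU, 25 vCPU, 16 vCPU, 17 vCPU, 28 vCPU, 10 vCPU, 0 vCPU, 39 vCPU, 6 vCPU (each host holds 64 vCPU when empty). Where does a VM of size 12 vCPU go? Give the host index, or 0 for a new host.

Next-Fit only looks at host 11, which has 6 vCPU free.
12 vCPU does not fit, so a new host is opened.

0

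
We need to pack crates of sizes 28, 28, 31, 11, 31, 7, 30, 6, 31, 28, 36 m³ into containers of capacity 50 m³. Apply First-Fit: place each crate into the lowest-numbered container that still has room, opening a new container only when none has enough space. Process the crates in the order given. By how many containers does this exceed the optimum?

0

First-Fit: [28,11,7] [28,6] [31] [31] [30] [31] [28] [36] → 8 containers.
8 crates exceed 25 m³ (half the capacity), and no two of those can share a container, so at least 8 containers are needed.
So 8 is already optimal.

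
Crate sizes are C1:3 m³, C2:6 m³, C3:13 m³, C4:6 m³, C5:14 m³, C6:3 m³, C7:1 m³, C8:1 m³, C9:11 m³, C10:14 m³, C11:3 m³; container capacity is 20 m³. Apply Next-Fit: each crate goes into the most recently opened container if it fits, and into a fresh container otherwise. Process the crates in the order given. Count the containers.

5

Put C1 (3 m³) in container 1; 17 m³ remain.
Put C2 (6 m³) in container 1; 11 m³ remain.
Put C3 (13 m³) in container 2; 7 m³ remain.
Put C4 (6 m³) in container 2; 1 m³ remain.
Put C5 (14 m³) in container 3; 6 m³ remain.
Put C6 (3 m³) in container 3; 3 m³ remain.
Put C7 (1 m³) in container 3; 2 m³ remain.
Put C8 (1 m³) in container 3; 1 m³ remain.
Put C9 (11 m³) in container 4; 9 m³ remain.
Put C10 (14 m³) in container 5; 6 m³ remain.
Put C11 (3 m³) in container 5; 3 m³ remain.
Final containers: [3,6] [13,6] [14,3,1,1] [11] [14,3].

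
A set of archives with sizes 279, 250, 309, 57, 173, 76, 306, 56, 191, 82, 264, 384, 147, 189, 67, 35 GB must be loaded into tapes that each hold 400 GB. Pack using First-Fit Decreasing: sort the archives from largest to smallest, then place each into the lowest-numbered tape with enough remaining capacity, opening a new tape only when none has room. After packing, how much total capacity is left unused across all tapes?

335

Sorted descending: 384, 309, 306, 279, 264, 250, 191, 189, 173, 147, 82, 76, 67, 57, 56, 35.
Put 384 GB in tape 1; 16 GB remain.
Put 309 GB in tape 2; 91 GB remain.
Put 306 GB in tape 3; 94 GB remain.
Put 279 GB in tape 4; 121 GB remain.
Put 264 GB in tape 5; 136 GB remain.
Put 250 GB in tape 6; 150 GB remain.
Put 191 GB in tape 7; 209 GB remain.
Put 189 GB in tape 7; 20 GB remain.
Put 173 GB in tape 8; 227 GB remain.
Put 147 GB in tape 6; 3 GB remain.
Put 82 GB in tape 2; 9 GB remain.
Put 76 GB in tape 3; 18 GB remain.
Put 67 GB in tape 4; 54 GB remain.
Put 57 GB in tape 5; 79 GB remain.
Put 56 GB in tape 5; 23 GB remain.
Put 35 GB in tape 4; 19 GB remain.
8 tapes × 400 GB = 3200 GB; used 2865 GB; unused 335 GB.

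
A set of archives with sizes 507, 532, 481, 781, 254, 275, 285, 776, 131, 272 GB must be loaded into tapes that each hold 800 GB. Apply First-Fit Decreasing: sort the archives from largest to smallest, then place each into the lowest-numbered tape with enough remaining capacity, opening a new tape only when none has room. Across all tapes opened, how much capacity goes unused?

506

Sorted descending: 781, 776, 532, 507, 481, 285, 275, 272, 254, 131.
781 GB → tape 1 (remaining 19 GB)
776 GB → tape 2 (remaining 24 GB)
532 GB → tape 3 (remaining 268 GB)
507 GB → tape 4 (remaining 293 GB)
481 GB → tape 5 (remaining 319 GB)
285 GB → tape 4 (remaining 8 GB)
275 GB → tape 5 (remaining 44 GB)
272 GB → tape 6 (remaining 528 GB)
254 GB → tape 3 (remaining 14 GB)
131 GB → tape 6 (remaining 397 GB)
6 tapes × 800 GB = 4800 GB; used 4294 GB; unused 506 GB.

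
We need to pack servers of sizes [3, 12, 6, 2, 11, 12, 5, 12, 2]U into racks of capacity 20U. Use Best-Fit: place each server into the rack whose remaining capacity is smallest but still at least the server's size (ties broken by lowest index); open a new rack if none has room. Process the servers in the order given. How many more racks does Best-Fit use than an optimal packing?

Best-Fit: [3,12,2,2] [6,11] [12,5] [12] → 4 racks.
Total size 65U; any packing needs at least ⌈65/20⌉ = 4 racks.
So 4 is already optimal.

0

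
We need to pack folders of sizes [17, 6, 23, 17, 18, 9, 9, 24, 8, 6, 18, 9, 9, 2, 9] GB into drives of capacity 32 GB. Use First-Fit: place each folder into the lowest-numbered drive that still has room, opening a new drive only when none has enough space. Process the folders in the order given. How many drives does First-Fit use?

17 GB → drive 1 (remaining 15 GB)
6 GB → drive 1 (remaining 9 GB)
23 GB → drive 2 (remaining 9 GB)
17 GB → drive 3 (remaining 15 GB)
18 GB → drive 4 (remaining 14 GB)
9 GB → drive 1 (remaining 0 GB)
9 GB → drive 2 (remaining 0 GB)
24 GB → drive 5 (remaining 8 GB)
8 GB → drive 3 (remaining 7 GB)
6 GB → drive 3 (remaining 1 GB)
18 GB → drive 6 (remaining 14 GB)
9 GB → drive 4 (remaining 5 GB)
9 GB → drive 6 (remaining 5 GB)
2 GB → drive 4 (remaining 3 GB)
9 GB → drive 7 (remaining 23 GB)
Final drives: [17,6,9] [23,9] [17,8,6] [18,9,2] [24] [18,9] [9].

7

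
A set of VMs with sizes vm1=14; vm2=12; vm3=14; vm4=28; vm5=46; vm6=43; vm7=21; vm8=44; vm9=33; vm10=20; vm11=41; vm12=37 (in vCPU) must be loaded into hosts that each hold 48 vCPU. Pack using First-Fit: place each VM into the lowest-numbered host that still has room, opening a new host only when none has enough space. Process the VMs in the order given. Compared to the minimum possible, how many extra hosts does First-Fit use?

First-Fit: [14,12,14] [28,20] [46] [43] [21] [44] [33] [41] [37] → 9 hosts.
Total size 353 vCPU; any packing needs at least ⌈353/48⌉ = 8 hosts.
An optimal packing achieves that bound: [46] [44] [43] [41] [37] [33,14] [28,20] [21,14,12] → 8 hosts.
Excess: 9 − 8 = 1.

1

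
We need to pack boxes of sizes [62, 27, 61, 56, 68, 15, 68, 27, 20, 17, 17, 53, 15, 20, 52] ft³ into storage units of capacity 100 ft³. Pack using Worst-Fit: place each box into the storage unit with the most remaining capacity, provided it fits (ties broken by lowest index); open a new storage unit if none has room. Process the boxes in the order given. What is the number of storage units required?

storage unit 1: place 62 ft³, 38 ft³ left
storage unit 1: place 27 ft³, 11 ft³ left
storage unit 2: place 61 ft³, 39 ft³ left
storage unit 3: place 56 ft³, 44 ft³ left
storage unit 4: place 68 ft³, 32 ft³ left
storage unit 3: place 15 ft³, 29 ft³ left
storage unit 5: place 68 ft³, 32 ft³ left
storage unit 2: place 27 ft³, 12 ft³ left
storage unit 4: place 20 ft³, 12 ft³ left
storage unit 5: place 17 ft³, 15 ft³ left
storage unit 3: place 17 ft³, 12 ft³ left
storage unit 6: place 53 ft³, 47 ft³ left
storage unit 6: place 15 ft³, 32 ft³ left
storage unit 6: place 20 ft³, 12 ft³ left
storage unit 7: place 52 ft³, 48 ft³ left

7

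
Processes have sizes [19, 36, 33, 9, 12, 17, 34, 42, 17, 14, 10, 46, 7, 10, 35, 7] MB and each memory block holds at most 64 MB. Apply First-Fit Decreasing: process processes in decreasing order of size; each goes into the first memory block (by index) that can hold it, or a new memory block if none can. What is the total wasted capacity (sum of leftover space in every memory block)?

36

Sorted descending: 46, 42, 36, 35, 34, 33, 19, 17, 17, 14, 12, 10, 10, 9, 7, 7.
Put 46 MB in memory block 1; 18 MB remain.
Put 42 MB in memory block 2; 22 MB remain.
Put 36 MB in memory block 3; 28 MB remain.
Put 35 MB in memory block 4; 29 MB remain.
Put 34 MB in memory block 5; 30 MB remain.
Put 33 MB in memory block 6; 31 MB remain.
Put 19 MB in memory block 2; 3 MB remain.
Put 17 MB in memory block 1; 1 MB remain.
Put 17 MB in memory block 3; 11 MB remain.
Put 14 MB in memory block 4; 15 MB remain.
Put 12 MB in memory block 4; 3 MB remain.
Put 10 MB in memory block 3; 1 MB remain.
Put 10 MB in memory block 5; 20 MB remain.
Put 9 MB in memory block 5; 11 MB remain.
Put 7 MB in memory block 5; 4 MB remain.
Put 7 MB in memory block 6; 24 MB remain.
6 memory blocks × 64 MB = 384 MB; used 348 MB; unused 36 MB.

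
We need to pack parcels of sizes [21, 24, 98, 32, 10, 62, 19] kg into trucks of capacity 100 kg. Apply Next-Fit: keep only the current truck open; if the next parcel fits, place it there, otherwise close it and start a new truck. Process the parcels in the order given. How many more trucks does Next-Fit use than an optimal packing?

Next-Fit: [21,24] [98] [32,10] [62,19] → 4 trucks.
Total size 266 kg; any packing needs at least ⌈266/100⌉ = 3 trucks.
An optimal packing achieves that bound: [98] [62,32] [24,21,19,10] → 3 trucks.
Excess: 4 − 3 = 1.

1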